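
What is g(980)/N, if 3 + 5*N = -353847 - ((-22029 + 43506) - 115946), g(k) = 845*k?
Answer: -4140500/259381 ≈ -15.963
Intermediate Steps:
N = -259381/5 (N = -3/5 + (-353847 - ((-22029 + 43506) - 115946))/5 = -3/5 + (-353847 - (21477 - 115946))/5 = -3/5 + (-353847 - 1*(-94469))/5 = -3/5 + (-353847 + 94469)/5 = -3/5 + (1/5)*(-259378) = -3/5 - 259378/5 = -259381/5 ≈ -51876.)
g(980)/N = (845*980)/(-259381/5) = 828100*(-5/259381) = -4140500/259381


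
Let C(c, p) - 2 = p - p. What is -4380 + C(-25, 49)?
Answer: -4378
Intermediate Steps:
C(c, p) = 2 (C(c, p) = 2 + (p - p) = 2 + 0 = 2)
-4380 + C(-25, 49) = -4380 + 2 = -4378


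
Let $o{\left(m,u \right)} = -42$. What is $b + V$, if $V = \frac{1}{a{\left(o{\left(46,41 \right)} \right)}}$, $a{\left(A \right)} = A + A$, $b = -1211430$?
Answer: $- \frac{101760121}{84} \approx -1.2114 \cdot 10^{6}$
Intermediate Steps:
$a{\left(A \right)} = 2 A$
$V = - \frac{1}{84}$ ($V = \frac{1}{2 \left(-42\right)} = \frac{1}{-84} = - \frac{1}{84} \approx -0.011905$)
$b + V = -1211430 - \frac{1}{84} = - \frac{101760121}{84}$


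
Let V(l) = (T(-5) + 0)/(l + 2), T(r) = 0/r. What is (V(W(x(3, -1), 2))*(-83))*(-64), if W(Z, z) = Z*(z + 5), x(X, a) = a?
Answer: 0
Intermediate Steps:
T(r) = 0
W(Z, z) = Z*(5 + z)
V(l) = 0 (V(l) = (0 + 0)/(l + 2) = 0/(2 + l) = 0)
(V(W(x(3, -1), 2))*(-83))*(-64) = (0*(-83))*(-64) = 0*(-64) = 0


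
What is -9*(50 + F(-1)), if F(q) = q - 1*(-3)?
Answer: -468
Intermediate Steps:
F(q) = 3 + q (F(q) = q + 3 = 3 + q)
-9*(50 + F(-1)) = -9*(50 + (3 - 1)) = -9*(50 + 2) = -9*52 = -468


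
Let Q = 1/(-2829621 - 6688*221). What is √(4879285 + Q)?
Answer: 2*√22635018013360169054/4307669 ≈ 2208.9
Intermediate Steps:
Q = -1/4307669 (Q = 1/(-2829621 - 1478048) = 1/(-4307669) = -1/4307669 ≈ -2.3214e-7)
√(4879285 + Q) = √(4879285 - 1/4307669) = √(21018344736664/4307669) = 2*√22635018013360169054/4307669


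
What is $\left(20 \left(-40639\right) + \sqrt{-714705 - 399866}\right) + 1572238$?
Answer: $759458 + i \sqrt{1114571} \approx 7.5946 \cdot 10^{5} + 1055.7 i$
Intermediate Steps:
$\left(20 \left(-40639\right) + \sqrt{-714705 - 399866}\right) + 1572238 = \left(-812780 + \sqrt{-1114571}\right) + 1572238 = \left(-812780 + i \sqrt{1114571}\right) + 1572238 = 759458 + i \sqrt{1114571}$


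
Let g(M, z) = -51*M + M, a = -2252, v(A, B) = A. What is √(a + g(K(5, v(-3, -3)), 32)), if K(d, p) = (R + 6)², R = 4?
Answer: 14*I*√37 ≈ 85.159*I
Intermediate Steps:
K(d, p) = 100 (K(d, p) = (4 + 6)² = 10² = 100)
g(M, z) = -50*M
√(a + g(K(5, v(-3, -3)), 32)) = √(-2252 - 50*100) = √(-2252 - 5000) = √(-7252) = 14*I*√37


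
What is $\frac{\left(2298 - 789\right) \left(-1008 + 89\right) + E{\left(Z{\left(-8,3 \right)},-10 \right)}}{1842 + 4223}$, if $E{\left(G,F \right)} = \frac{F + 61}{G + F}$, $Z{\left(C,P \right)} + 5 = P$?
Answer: $- \frac{5547101}{24260} \approx -228.65$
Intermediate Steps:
$Z{\left(C,P \right)} = -5 + P$
$E{\left(G,F \right)} = \frac{61 + F}{F + G}$
$\frac{\left(2298 - 789\right) \left(-1008 + 89\right) + E{\left(Z{\left(-8,3 \right)},-10 \right)}}{1842 + 4223} = \frac{\left(2298 - 789\right) \left(-1008 + 89\right) + \frac{61 - 10}{-10 + \left(-5 + 3\right)}}{1842 + 4223} = \frac{1509 \left(-919\right) + \frac{1}{-10 - 2} \cdot 51}{6065} = \left(-1386771 + \frac{1}{-12} \cdot 51\right) \frac{1}{6065} = \left(-1386771 - \frac{17}{4}\right) \frac{1}{6065} = \left(- \frac{5547101}{4}\right) \frac{1}{6065} = - \frac{5547101}{24260}$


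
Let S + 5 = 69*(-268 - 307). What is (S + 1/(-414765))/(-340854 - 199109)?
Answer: 16457875201/223957753695 ≈ 0.073487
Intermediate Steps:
S = -39680 (S = -5 + 69*(-268 - 307) = -5 + 69*(-575) = -5 - 39675 = -39680)
(S + 1/(-414765))/(-340854 - 199109) = (-39680 + 1/(-414765))/(-340854 - 199109) = (-39680 - 1/414765)/(-539963) = -16457875201/414765*(-1/539963) = 16457875201/223957753695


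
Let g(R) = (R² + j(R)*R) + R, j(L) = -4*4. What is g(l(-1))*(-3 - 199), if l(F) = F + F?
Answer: -6868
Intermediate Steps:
l(F) = 2*F
j(L) = -16
g(R) = R² - 15*R (g(R) = (R² - 16*R) + R = R² - 15*R)
g(l(-1))*(-3 - 199) = ((2*(-1))*(-15 + 2*(-1)))*(-3 - 199) = -2*(-15 - 2)*(-202) = -2*(-17)*(-202) = 34*(-202) = -6868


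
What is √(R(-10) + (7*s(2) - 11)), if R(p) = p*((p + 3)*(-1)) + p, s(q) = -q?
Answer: I*√105 ≈ 10.247*I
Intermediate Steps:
R(p) = p + p*(-3 - p) (R(p) = p*((3 + p)*(-1)) + p = p*(-3 - p) + p = p + p*(-3 - p))
√(R(-10) + (7*s(2) - 11)) = √(-1*(-10)*(2 - 10) + (7*(-1*2) - 11)) = √(-1*(-10)*(-8) + (7*(-2) - 11)) = √(-80 + (-14 - 11)) = √(-80 - 25) = √(-105) = I*√105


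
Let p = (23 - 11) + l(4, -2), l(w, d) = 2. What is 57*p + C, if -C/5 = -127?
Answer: 1433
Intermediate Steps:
C = 635 (C = -5*(-127) = 635)
p = 14 (p = (23 - 11) + 2 = 12 + 2 = 14)
57*p + C = 57*14 + 635 = 798 + 635 = 1433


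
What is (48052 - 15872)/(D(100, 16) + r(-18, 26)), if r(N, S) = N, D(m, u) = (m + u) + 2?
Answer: 1609/5 ≈ 321.80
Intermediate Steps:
D(m, u) = 2 + m + u
(48052 - 15872)/(D(100, 16) + r(-18, 26)) = (48052 - 15872)/((2 + 100 + 16) - 18) = 32180/(118 - 18) = 32180/100 = 32180*(1/100) = 1609/5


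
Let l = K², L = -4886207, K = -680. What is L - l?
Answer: -5348607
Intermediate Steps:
l = 462400 (l = (-680)² = 462400)
L - l = -4886207 - 1*462400 = -4886207 - 462400 = -5348607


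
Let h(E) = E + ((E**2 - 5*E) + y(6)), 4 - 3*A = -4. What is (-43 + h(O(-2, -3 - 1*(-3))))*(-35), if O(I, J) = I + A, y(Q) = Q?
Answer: 12355/9 ≈ 1372.8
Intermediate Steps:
A = 8/3 (A = 4/3 - 1/3*(-4) = 4/3 + 4/3 = 8/3 ≈ 2.6667)
O(I, J) = 8/3 + I (O(I, J) = I + 8/3 = 8/3 + I)
h(E) = 6 + E**2 - 4*E (h(E) = E + ((E**2 - 5*E) + 6) = E + (6 + E**2 - 5*E) = 6 + E**2 - 4*E)
(-43 + h(O(-2, -3 - 1*(-3))))*(-35) = (-43 + (6 + (8/3 - 2)**2 - 4*(8/3 - 2)))*(-35) = (-43 + (6 + (2/3)**2 - 4*2/3))*(-35) = (-43 + (6 + 4/9 - 8/3))*(-35) = (-43 + 34/9)*(-35) = -353/9*(-35) = 12355/9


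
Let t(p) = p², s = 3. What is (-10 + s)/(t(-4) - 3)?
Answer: -7/13 ≈ -0.53846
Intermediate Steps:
(-10 + s)/(t(-4) - 3) = (-10 + 3)/((-4)² - 3) = -7/(16 - 3) = -7/13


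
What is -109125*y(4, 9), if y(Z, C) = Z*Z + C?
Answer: -2728125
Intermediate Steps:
y(Z, C) = C + Z² (y(Z, C) = Z² + C = C + Z²)
-109125*y(4, 9) = -109125*(9 + 4²) = -109125*(9 + 16) = -109125*25 = -2728125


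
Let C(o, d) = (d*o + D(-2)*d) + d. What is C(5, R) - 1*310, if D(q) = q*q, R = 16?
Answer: -150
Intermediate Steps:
D(q) = q²
C(o, d) = 5*d + d*o (C(o, d) = (d*o + (-2)²*d) + d = (d*o + 4*d) + d = (4*d + d*o) + d = 5*d + d*o)
C(5, R) - 1*310 = 16*(5 + 5) - 1*310 = 16*10 - 310 = 160 - 310 = -150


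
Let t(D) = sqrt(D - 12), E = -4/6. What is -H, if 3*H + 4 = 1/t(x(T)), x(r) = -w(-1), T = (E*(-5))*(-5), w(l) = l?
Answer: 4/3 + I*sqrt(11)/33 ≈ 1.3333 + 0.1005*I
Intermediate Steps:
E = -2/3 (E = -4*1/6 = -2/3 ≈ -0.66667)
T = -50/3 (T = -2/3*(-5)*(-5) = (10/3)*(-5) = -50/3 ≈ -16.667)
x(r) = 1 (x(r) = -1*(-1) = 1)
t(D) = sqrt(-12 + D)
H = -4/3 - I*sqrt(11)/33 (H = -4/3 + 1/(3*(sqrt(-12 + 1))) = -4/3 + 1/(3*(sqrt(-11))) = -4/3 + 1/(3*((I*sqrt(11)))) = -4/3 + (-I*sqrt(11)/11)/3 = -4/3 - I*sqrt(11)/33 ≈ -1.3333 - 0.1005*I)
-H = -(-4/3 - I*sqrt(11)/33) = 4/3 + I*sqrt(11)/33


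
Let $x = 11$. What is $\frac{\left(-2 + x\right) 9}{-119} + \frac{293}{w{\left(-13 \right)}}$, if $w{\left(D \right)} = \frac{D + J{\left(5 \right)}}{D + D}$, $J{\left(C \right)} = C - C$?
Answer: $\frac{69653}{119} \approx 585.32$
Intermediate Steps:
$J{\left(C \right)} = 0$
$w{\left(D \right)} = \frac{1}{2}$ ($w{\left(D \right)} = \frac{D + 0}{D + D} = \frac{D}{2 D} = D \frac{1}{2 D} = \frac{1}{2}$)
$\frac{\left(-2 + x\right) 9}{-119} + \frac{293}{w{\left(-13 \right)}} = \frac{\left(-2 + 11\right) 9}{-119} + 293 \frac{1}{\frac{1}{2}} = 9 \cdot 9 \left(- \frac{1}{119}\right) + 293 \cdot 2 = 81 \left(- \frac{1}{119}\right) + 586 = - \frac{81}{119} + 586 = \frac{69653}{119}$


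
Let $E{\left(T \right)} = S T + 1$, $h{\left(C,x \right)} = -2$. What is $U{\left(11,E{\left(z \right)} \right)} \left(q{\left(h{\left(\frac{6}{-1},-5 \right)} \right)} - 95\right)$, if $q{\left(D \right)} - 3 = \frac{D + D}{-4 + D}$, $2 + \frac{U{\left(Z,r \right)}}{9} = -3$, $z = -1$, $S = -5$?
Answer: $4110$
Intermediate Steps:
$E{\left(T \right)} = 1 - 5 T$ ($E{\left(T \right)} = - 5 T + 1 = 1 - 5 T$)
$U{\left(Z,r \right)} = -45$ ($U{\left(Z,r \right)} = -18 + 9 \left(-3\right) = -18 - 27 = -45$)
$q{\left(D \right)} = 3 + \frac{2 D}{-4 + D}$ ($q{\left(D \right)} = 3 + \frac{D + D}{-4 + D} = 3 + \frac{2 D}{-4 + D}$)
$U{\left(11,E{\left(z \right)} \right)} \left(q{\left(h{\left(\frac{6}{-1},-5 \right)} \right)} - 95\right) = - 45 \left(\frac{-12 + 5 \left(-2\right)}{-4 - 2} - 95\right) = - 45 \left(\frac{-12 - 10}{-6} - 95\right) = - 45 \left(\left(- \frac{1}{6}\right) \left(-22\right) - 95\right) = - 45 \left(\frac{11}{3} - 95\right) = \left(-45\right) \left(- \frac{274}{3}\right) = 4110$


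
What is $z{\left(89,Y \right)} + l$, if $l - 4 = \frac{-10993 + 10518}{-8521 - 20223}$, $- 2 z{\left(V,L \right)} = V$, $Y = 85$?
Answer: $- \frac{1163657}{28744} \approx -40.483$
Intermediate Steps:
$z{\left(V,L \right)} = - \frac{V}{2}$
$l = \frac{115451}{28744}$ ($l = 4 + \frac{-10993 + 10518}{-8521 - 20223} = 4 - \frac{475}{-28744} = 4 - - \frac{475}{28744} = 4 + \frac{475}{28744} = \frac{115451}{28744} \approx 4.0165$)
$z{\left(89,Y \right)} + l = \left(- \frac{1}{2}\right) 89 + \frac{115451}{28744} = - \frac{89}{2} + \frac{115451}{28744} = - \frac{1163657}{28744}$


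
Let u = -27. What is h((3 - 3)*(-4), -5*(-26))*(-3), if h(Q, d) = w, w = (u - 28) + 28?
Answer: 81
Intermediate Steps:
w = -27 (w = (-27 - 28) + 28 = -55 + 28 = -27)
h(Q, d) = -27
h((3 - 3)*(-4), -5*(-26))*(-3) = -27*(-3) = 81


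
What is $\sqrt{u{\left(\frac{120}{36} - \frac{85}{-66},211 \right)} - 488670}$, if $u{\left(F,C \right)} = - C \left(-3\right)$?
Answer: $i \sqrt{488037} \approx 698.6 i$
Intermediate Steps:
$u{\left(F,C \right)} = 3 C$
$\sqrt{u{\left(\frac{120}{36} - \frac{85}{-66},211 \right)} - 488670} = \sqrt{3 \cdot 211 - 488670} = \sqrt{633 - 488670} = \sqrt{-488037} = i \sqrt{488037}$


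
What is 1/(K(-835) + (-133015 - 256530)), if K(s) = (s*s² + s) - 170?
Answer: -1/582573425 ≈ -1.7165e-9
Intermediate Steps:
K(s) = -170 + s + s³ (K(s) = (s³ + s) - 170 = (s + s³) - 170 = -170 + s + s³)
1/(K(-835) + (-133015 - 256530)) = 1/((-170 - 835 + (-835)³) + (-133015 - 256530)) = 1/((-170 - 835 - 582182875) - 389545) = 1/(-582183880 - 389545) = 1/(-582573425) = -1/582573425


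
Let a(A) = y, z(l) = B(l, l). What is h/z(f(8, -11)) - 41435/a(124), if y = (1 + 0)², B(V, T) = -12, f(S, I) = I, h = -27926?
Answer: -234647/6 ≈ -39108.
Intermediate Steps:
z(l) = -12
y = 1 (y = 1² = 1)
a(A) = 1
h/z(f(8, -11)) - 41435/a(124) = -27926/(-12) - 41435/1 = -27926*(-1/12) - 41435*1 = 13963/6 - 41435 = -234647/6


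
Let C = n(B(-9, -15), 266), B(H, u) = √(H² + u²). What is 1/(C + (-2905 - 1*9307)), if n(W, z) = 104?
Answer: -1/12108 ≈ -8.2590e-5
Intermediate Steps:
C = 104
1/(C + (-2905 - 1*9307)) = 1/(104 + (-2905 - 1*9307)) = 1/(104 + (-2905 - 9307)) = 1/(104 - 12212) = 1/(-12108) = -1/12108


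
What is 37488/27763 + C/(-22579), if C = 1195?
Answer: 813264767/626860777 ≈ 1.2974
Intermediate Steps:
37488/27763 + C/(-22579) = 37488/27763 + 1195/(-22579) = 37488*(1/27763) + 1195*(-1/22579) = 37488/27763 - 1195/22579 = 813264767/626860777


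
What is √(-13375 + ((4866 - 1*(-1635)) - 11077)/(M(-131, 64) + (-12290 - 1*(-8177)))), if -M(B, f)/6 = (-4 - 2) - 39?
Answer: I*√21945899423/1281 ≈ 115.65*I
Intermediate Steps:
M(B, f) = 270 (M(B, f) = -6*((-4 - 2) - 39) = -6*(-6 - 39) = -6*(-45) = 270)
√(-13375 + ((4866 - 1*(-1635)) - 11077)/(M(-131, 64) + (-12290 - 1*(-8177)))) = √(-13375 + ((4866 - 1*(-1635)) - 11077)/(270 + (-12290 - 1*(-8177)))) = √(-13375 + ((4866 + 1635) - 11077)/(270 + (-12290 + 8177))) = √(-13375 + (6501 - 11077)/(270 - 4113)) = √(-13375 - 4576/(-3843)) = √(-13375 - 4576*(-1/3843)) = √(-13375 + 4576/3843) = √(-51395549/3843) = I*√21945899423/1281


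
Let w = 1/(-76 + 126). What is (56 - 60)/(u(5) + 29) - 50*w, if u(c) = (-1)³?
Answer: -8/7 ≈ -1.1429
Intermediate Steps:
u(c) = -1
w = 1/50 ≈ 0.020000
(56 - 60)/(u(5) + 29) - 50*w = (56 - 60)/(-1 + 29) - 50*1/50 = -4/28 - 1 = -4*1/28 - 1 = -⅐ - 1 = -8/7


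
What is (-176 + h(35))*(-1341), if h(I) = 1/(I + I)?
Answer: 16519779/70 ≈ 2.3600e+5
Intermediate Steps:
h(I) = 1/(2*I)
(-176 + h(35))*(-1341) = (-176 + (½)/35)*(-1341) = (-176 + (½)*(1/35))*(-1341) = (-176 + 1/70)*(-1341) = -12319/70*(-1341) = 16519779/70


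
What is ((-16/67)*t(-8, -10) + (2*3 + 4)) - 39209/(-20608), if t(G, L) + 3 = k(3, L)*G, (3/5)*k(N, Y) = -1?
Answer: 39081521/4142208 ≈ 9.4350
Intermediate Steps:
k(N, Y) = -5/3 (k(N, Y) = (5/3)*(-1) = -5/3)
t(G, L) = -3 - 5*G/3
((-16/67)*t(-8, -10) + (2*3 + 4)) - 39209/(-20608) = ((-16/67)*(-3 - 5/3*(-8)) + (2*3 + 4)) - 39209/(-20608) = ((-16*1/67)*(-3 + 40/3) + (6 + 4)) - 39209*(-1/20608) = (-16/67*31/3 + 10) + 39209/20608 = (-496/201 + 10) + 39209/20608 = 1514/201 + 39209/20608 = 39081521/4142208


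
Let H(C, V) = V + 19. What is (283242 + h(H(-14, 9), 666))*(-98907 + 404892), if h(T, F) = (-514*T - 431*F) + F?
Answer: -5363917050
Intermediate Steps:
H(C, V) = 19 + V
h(T, F) = -514*T - 430*F
(283242 + h(H(-14, 9), 666))*(-98907 + 404892) = (283242 + (-514*(19 + 9) - 430*666))*(-98907 + 404892) = (283242 + (-514*28 - 286380))*305985 = (283242 + (-14392 - 286380))*305985 = (283242 - 300772)*305985 = -17530*305985 = -5363917050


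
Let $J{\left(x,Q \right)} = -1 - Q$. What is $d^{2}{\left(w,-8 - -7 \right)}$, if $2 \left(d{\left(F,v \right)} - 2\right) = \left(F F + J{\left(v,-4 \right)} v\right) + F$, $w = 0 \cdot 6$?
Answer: $\frac{1}{4} \approx 0.25$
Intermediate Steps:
$w = 0$
$d{\left(F,v \right)} = 2 + \frac{F}{2} + \frac{F^{2}}{2} + \frac{3 v}{2}$ ($d{\left(F,v \right)} = 2 + \frac{\left(F F + \left(-1 - -4\right) v\right) + F}{2} = 2 + \frac{\left(F^{2} + \left(-1 + 4\right) v\right) + F}{2} = 2 + \frac{\left(F^{2} + 3 v\right) + F}{2} = 2 + \frac{F + F^{2} + 3 v}{2} = 2 + \left(\frac{F}{2} + \frac{F^{2}}{2} + \frac{3 v}{2}\right) = 2 + \frac{F}{2} + \frac{F^{2}}{2} + \frac{3 v}{2}$)
$d^{2}{\left(w,-8 - -7 \right)} = \left(2 + \frac{1}{2} \cdot 0 + \frac{0^{2}}{2} + \frac{3 \left(-8 - -7\right)}{2}\right)^{2} = \left(2 + 0 + \frac{1}{2} \cdot 0 + \frac{3 \left(-8 + 7\right)}{2}\right)^{2} = \left(2 + 0 + 0 + \frac{3}{2} \left(-1\right)\right)^{2} = \left(2 + 0 + 0 - \frac{3}{2}\right)^{2} = \left(\frac{1}{2}\right)^{2} = \frac{1}{4}$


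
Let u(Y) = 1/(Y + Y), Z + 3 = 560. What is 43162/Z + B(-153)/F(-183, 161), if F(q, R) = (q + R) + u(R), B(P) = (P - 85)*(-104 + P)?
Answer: -10664650318/3945231 ≈ -2703.2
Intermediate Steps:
Z = 557 (Z = -3 + 560 = 557)
u(Y) = 1/(2*Y)
B(P) = (-104 + P)*(-85 + P) (B(P) = (-85 + P)*(-104 + P) = (-104 + P)*(-85 + P))
F(q, R) = R + q + 1/(2*R) (F(q, R) = (q + R) + 1/(2*R) = (R + q) + 1/(2*R) = R + q + 1/(2*R))
43162/Z + B(-153)/F(-183, 161) = 43162/557 + (8840 + (-153)**2 - 189*(-153))/(161 - 183 + (1/2)/161) = 43162*(1/557) + (8840 + 23409 + 28917)/(161 - 183 + (1/2)*(1/161)) = 43162/557 + 61166/(161 - 183 + 1/322) = 43162/557 + 61166/(-7083/322) = 43162/557 + 61166*(-322/7083) = 43162/557 - 19695452/7083 = -10664650318/3945231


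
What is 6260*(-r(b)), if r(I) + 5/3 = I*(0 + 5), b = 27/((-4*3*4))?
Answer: 336475/12 ≈ 28040.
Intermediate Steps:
b = -9/16 (b = 27/((-12*4)) = 27/(-48) = 27*(-1/48) = -9/16 ≈ -0.56250)
r(I) = -5/3 + 5*I (r(I) = -5/3 + I*(0 + 5) = -5/3 + I*5 = -5/3 + 5*I)
6260*(-r(b)) = 6260*(-(-5/3 + 5*(-9/16))) = 6260*(-(-5/3 - 45/16)) = 6260*(-1*(-215/48)) = 6260*(215/48) = 336475/12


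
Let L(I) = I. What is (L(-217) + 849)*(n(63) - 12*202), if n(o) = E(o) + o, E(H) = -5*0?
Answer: -1492152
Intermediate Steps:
E(H) = 0
n(o) = o (n(o) = 0 + o = o)
(L(-217) + 849)*(n(63) - 12*202) = (-217 + 849)*(63 - 12*202) = 632*(63 - 2424) = 632*(-2361) = -1492152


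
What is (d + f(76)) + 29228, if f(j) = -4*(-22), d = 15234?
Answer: 44550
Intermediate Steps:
f(j) = 88
(d + f(76)) + 29228 = (15234 + 88) + 29228 = 15322 + 29228 = 44550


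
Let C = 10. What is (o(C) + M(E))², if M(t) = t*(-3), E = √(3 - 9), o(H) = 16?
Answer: 202 - 96*I*√6 ≈ 202.0 - 235.15*I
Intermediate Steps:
E = I*√6 (E = √(-6) = I*√6 ≈ 2.4495*I)
M(t) = -3*t
(o(C) + M(E))² = (16 - 3*I*√6)²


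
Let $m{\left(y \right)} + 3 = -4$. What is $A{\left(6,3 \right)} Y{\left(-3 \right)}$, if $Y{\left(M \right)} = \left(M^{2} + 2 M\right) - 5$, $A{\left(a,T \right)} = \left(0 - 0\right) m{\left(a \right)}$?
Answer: $0$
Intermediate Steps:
$m{\left(y \right)} = -7$ ($m{\left(y \right)} = -3 - 4 = -7$)
$A{\left(a,T \right)} = 0$ ($A{\left(a,T \right)} = \left(0 - 0\right) \left(-7\right) = \left(0 + 0\right) \left(-7\right) = 0 \left(-7\right) = 0$)
$Y{\left(M \right)} = -5 + M^{2} + 2 M$
$A{\left(6,3 \right)} Y{\left(-3 \right)} = 0 \left(-5 + \left(-3\right)^{2} + 2 \left(-3\right)\right) = 0 \left(-5 + 9 - 6\right) = 0 \left(-2\right) = 0$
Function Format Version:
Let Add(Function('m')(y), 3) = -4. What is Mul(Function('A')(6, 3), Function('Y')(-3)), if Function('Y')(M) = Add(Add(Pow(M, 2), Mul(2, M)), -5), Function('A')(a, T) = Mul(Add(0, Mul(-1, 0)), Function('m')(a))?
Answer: 0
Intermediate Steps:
Function('m')(y) = -7 (Function('m')(y) = Add(-3, -4) = -7)
Function('A')(a, T) = 0 (Function('A')(a, T) = Mul(Add(0, Mul(-1, 0)), -7) = Mul(Add(0, 0), -7) = Mul(0, -7) = 0)
Function('Y')(M) = Add(-5, Pow(M, 2), Mul(2, M))
Mul(Function('A')(6, 3), Function('Y')(-3)) = Mul(0, Add(-5, Pow(-3, 2), Mul(2, -3))) = Mul(0, Add(-5, 9, -6)) = Mul(0, -2) = 0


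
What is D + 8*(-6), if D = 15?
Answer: -33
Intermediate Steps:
D + 8*(-6) = 15 + 8*(-6) = 15 - 48 = -33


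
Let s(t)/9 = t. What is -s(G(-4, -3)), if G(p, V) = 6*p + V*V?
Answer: 135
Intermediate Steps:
G(p, V) = V² + 6*p (G(p, V) = 6*p + V² = V² + 6*p)
s(t) = 9*t
-s(G(-4, -3)) = -9*((-3)² + 6*(-4)) = -9*(9 - 24) = -9*(-15) = -1*(-135) = 135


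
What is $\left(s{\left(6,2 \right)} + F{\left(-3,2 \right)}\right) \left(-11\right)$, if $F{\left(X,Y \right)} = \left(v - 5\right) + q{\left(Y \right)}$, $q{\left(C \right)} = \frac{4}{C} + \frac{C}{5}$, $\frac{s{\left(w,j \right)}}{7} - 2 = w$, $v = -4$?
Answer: $- \frac{2717}{5} \approx -543.4$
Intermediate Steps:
$s{\left(w,j \right)} = 14 + 7 w$
$q{\left(C \right)} = \frac{4}{C} + \frac{C}{5}$ ($q{\left(C \right)} = \frac{4}{C} + C \frac{1}{5} = \frac{4}{C} + \frac{C}{5}$)
$F{\left(X,Y \right)} = -9 + \frac{4}{Y} + \frac{Y}{5}$ ($F{\left(X,Y \right)} = \left(-4 - 5\right) + \left(\frac{4}{Y} + \frac{Y}{5}\right) = -9 + \left(\frac{4}{Y} + \frac{Y}{5}\right) = -9 + \frac{4}{Y} + \frac{Y}{5}$)
$\left(s{\left(6,2 \right)} + F{\left(-3,2 \right)}\right) \left(-11\right) = \left(\left(14 + 7 \cdot 6\right) + \left(-9 + \frac{4}{2} + \frac{1}{5} \cdot 2\right)\right) \left(-11\right) = \left(\left(14 + 42\right) + \left(-9 + 4 \cdot \frac{1}{2} + \frac{2}{5}\right)\right) \left(-11\right) = \left(56 + \left(-9 + 2 + \frac{2}{5}\right)\right) \left(-11\right) = \left(56 - \frac{33}{5}\right) \left(-11\right) = \frac{247}{5} \left(-11\right) = - \frac{2717}{5}$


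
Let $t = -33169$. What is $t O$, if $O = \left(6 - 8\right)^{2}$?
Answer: $-132676$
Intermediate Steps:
$O = 4$ ($O = \left(-2\right)^{2} = 4$)
$t O = \left(-33169\right) 4 = -132676$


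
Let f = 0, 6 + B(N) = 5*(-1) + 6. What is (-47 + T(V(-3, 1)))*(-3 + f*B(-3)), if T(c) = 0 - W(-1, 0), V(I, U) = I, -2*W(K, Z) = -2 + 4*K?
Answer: 150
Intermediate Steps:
W(K, Z) = 1 - 2*K (W(K, Z) = -(-2 + 4*K)/2 = 1 - 2*K)
B(N) = -5 (B(N) = -6 + (5*(-1) + 6) = -6 + (-5 + 6) = -6 + 1 = -5)
T(c) = -3 (T(c) = 0 - (1 - 2*(-1)) = 0 - (1 + 2) = 0 - 1*3 = 0 - 3 = -3)
(-47 + T(V(-3, 1)))*(-3 + f*B(-3)) = (-47 - 3)*(-3 + 0*(-5)) = -50*(-3 + 0) = -50*(-3) = 150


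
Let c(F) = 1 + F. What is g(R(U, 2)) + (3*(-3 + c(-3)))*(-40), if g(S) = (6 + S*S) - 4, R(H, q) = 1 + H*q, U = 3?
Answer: 651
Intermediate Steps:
g(S) = 2 + S² (g(S) = (6 + S²) - 4 = 2 + S²)
g(R(U, 2)) + (3*(-3 + c(-3)))*(-40) = (2 + (1 + 3*2)²) + (3*(-3 + (1 - 3)))*(-40) = (2 + (1 + 6)²) + (3*(-3 - 2))*(-40) = (2 + 7²) + (3*(-5))*(-40) = (2 + 49) - 15*(-40) = 51 + 600 = 651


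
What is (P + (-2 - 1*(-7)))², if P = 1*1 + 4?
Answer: 100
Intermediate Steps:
P = 5 (P = 1 + 4 = 5)
(P + (-2 - 1*(-7)))² = (5 + (-2 - 1*(-7)))² = (5 + (-2 + 7))² = (5 + 5)² = 10² = 100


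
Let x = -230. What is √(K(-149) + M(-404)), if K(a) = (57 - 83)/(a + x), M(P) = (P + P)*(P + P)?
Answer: √93778047678/379 ≈ 808.00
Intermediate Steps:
M(P) = 4*P² (M(P) = (2*P)*(2*P) = 4*P²)
K(a) = -26/(-230 + a) (K(a) = (57 - 83)/(a - 230) = -26/(-230 + a))
√(K(-149) + M(-404)) = √(-26/(-230 - 149) + 4*(-404)²) = √(-26/(-379) + 4*163216) = √(-26*(-1/379) + 652864) = √(26/379 + 652864) = √(247435482/379) = √93778047678/379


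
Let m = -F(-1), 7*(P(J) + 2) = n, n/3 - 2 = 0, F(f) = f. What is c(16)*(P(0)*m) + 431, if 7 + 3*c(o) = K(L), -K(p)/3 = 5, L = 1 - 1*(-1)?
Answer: 9227/21 ≈ 439.38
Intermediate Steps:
L = 2 (L = 1 + 1 = 2)
n = 6 (n = 6 + 3*0 = 6 + 0 = 6)
P(J) = -8/7 (P(J) = -2 + (1/7)*6 = -2 + 6/7 = -8/7)
K(p) = -15 (K(p) = -3*5 = -15)
m = 1 (m = -1*(-1) = 1)
c(o) = -22/3 (c(o) = -7/3 + (1/3)*(-15) = -7/3 - 5 = -22/3)
c(16)*(P(0)*m) + 431 = -(-176)/21 + 431 = -22/3*(-8/7) + 431 = 176/21 + 431 = 9227/21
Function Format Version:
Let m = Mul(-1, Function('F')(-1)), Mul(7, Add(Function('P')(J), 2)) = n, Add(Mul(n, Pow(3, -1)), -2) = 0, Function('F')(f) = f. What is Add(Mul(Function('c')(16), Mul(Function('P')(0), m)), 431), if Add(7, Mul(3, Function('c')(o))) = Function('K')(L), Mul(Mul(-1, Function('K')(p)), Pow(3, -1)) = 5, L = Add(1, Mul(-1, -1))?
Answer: Rational(9227, 21) ≈ 439.38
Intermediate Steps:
L = 2 (L = Add(1, 1) = 2)
n = 6 (n = Add(6, Mul(3, 0)) = Add(6, 0) = 6)
Function('P')(J) = Rational(-8, 7) (Function('P')(J) = Add(-2, Mul(Rational(1, 7), 6)) = Add(-2, Rational(6, 7)) = Rational(-8, 7))
Function('K')(p) = -15 (Function('K')(p) = Mul(-3, 5) = -15)
m = 1 (m = Mul(-1, -1) = 1)
Function('c')(o) = Rational(-22, 3) (Function('c')(o) = Add(Rational(-7, 3), Mul(Rational(1, 3), -15)) = Add(Rational(-7, 3), -5) = Rational(-22, 3))
Add(Mul(Function('c')(16), Mul(Function('P')(0), m)), 431) = Add(Mul(Rational(-22, 3), Mul(Rational(-8, 7), 1)), 431) = Add(Mul(Rational(-22, 3), Rational(-8, 7)), 431) = Add(Rational(176, 21), 431) = Rational(9227, 21)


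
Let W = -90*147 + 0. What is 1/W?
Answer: -1/13230 ≈ -7.5586e-5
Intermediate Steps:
W = -13230 (W = -13230 + 0 = -13230)
1/W = 1/(-13230) = -1/13230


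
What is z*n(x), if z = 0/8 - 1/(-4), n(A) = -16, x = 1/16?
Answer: -4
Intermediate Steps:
x = 1/16 ≈ 0.062500
z = ¼ (z = 0*(⅛) - 1*(-¼) = 0 + ¼ = ¼ ≈ 0.25000)
z*n(x) = (¼)*(-16) = -4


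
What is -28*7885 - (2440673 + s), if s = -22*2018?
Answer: -2617057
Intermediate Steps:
s = -44396
-28*7885 - (2440673 + s) = -28*7885 - (2440673 - 44396) = -220780 - 1*2396277 = -220780 - 2396277 = -2617057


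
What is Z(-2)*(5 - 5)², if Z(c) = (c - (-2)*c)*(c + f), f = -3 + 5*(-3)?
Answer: 0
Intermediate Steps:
f = -18 (f = -3 - 15 = -18)
Z(c) = 3*c*(-18 + c) (Z(c) = (c - (-2)*c)*(c - 18) = (c + 2*c)*(-18 + c) = (3*c)*(-18 + c) = 3*c*(-18 + c))
Z(-2)*(5 - 5)² = (3*(-2)*(-18 - 2))*(5 - 5)² = (3*(-2)*(-20))*0² = 120*0 = 0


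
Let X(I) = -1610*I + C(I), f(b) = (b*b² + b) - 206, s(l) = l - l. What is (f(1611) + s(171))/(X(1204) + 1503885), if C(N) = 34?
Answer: -4181063536/434521 ≈ -9622.2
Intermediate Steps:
s(l) = 0
f(b) = -206 + b + b³ (f(b) = (b³ + b) - 206 = (b + b³) - 206 = -206 + b + b³)
X(I) = 34 - 1610*I (X(I) = -1610*I + 34 = 34 - 1610*I)
(f(1611) + s(171))/(X(1204) + 1503885) = ((-206 + 1611 + 1611³) + 0)/((34 - 1610*1204) + 1503885) = ((-206 + 1611 + 4181062131) + 0)/((34 - 1938440) + 1503885) = (4181063536 + 0)/(-1938406 + 1503885) = 4181063536/(-434521) = 4181063536*(-1/434521) = -4181063536/434521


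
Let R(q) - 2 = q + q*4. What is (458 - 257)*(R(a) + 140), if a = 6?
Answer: 34572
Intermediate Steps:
R(q) = 2 + 5*q (R(q) = 2 + (q + q*4) = 2 + (q + 4*q) = 2 + 5*q)
(458 - 257)*(R(a) + 140) = (458 - 257)*((2 + 5*6) + 140) = 201*((2 + 30) + 140) = 201*(32 + 140) = 201*172 = 34572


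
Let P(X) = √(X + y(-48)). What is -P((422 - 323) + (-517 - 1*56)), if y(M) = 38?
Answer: -2*I*√109 ≈ -20.881*I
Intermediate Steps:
P(X) = √(38 + X) (P(X) = √(X + 38) = √(38 + X))
-P((422 - 323) + (-517 - 1*56)) = -√(38 + ((422 - 323) + (-517 - 1*56))) = -√(38 + (99 + (-517 - 56))) = -√(38 + (99 - 573)) = -√(38 - 474) = -√(-436) = -2*I*√109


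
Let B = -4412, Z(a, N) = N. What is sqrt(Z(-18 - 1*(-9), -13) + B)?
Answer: 5*I*sqrt(177) ≈ 66.521*I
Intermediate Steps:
sqrt(Z(-18 - 1*(-9), -13) + B) = sqrt(-13 - 4412) = sqrt(-4425) = 5*I*sqrt(177)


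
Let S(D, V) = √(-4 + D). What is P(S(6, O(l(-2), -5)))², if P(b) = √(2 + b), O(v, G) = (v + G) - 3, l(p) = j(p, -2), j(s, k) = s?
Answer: 2 + √2 ≈ 3.4142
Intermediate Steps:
l(p) = p
O(v, G) = -3 + G + v (O(v, G) = (G + v) - 3 = -3 + G + v)
P(S(6, O(l(-2), -5)))² = (√(2 + √(-4 + 6)))² = (√(2 + √2))² = 2 + √2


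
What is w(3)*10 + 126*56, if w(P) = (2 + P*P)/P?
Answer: 21278/3 ≈ 7092.7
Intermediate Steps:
w(P) = (2 + P**2)/P
w(3)*10 + 126*56 = (3 + 2/3)*10 + 126*56 = (3 + 2*(1/3))*10 + 7056 = (3 + 2/3)*10 + 7056 = (11/3)*10 + 7056 = 110/3 + 7056 = 21278/3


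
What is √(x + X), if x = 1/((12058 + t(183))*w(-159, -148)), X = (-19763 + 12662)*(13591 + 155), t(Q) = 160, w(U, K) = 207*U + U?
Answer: I*√996086444028194656161102/101018424 ≈ 9879.8*I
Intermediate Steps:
w(U, K) = 208*U
X = -97610346 (X = -7101*13746 = -97610346)
x = -1/404073696 (x = 1/((12058 + 160)*((208*(-159)))) = 1/(12218*(-33072)) = (1/12218)*(-1/33072) = -1/404073696 ≈ -2.4748e-9)
√(x + X) = √(-1/404073696 - 97610346) = √(-39441773276058817/404073696) = I*√996086444028194656161102/101018424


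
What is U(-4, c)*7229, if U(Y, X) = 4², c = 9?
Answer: 115664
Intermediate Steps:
U(Y, X) = 16
U(-4, c)*7229 = 16*7229 = 115664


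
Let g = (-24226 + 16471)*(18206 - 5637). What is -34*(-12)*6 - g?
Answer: 97475043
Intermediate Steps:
g = -97472595 (g = -7755*12569 = -97472595)
-34*(-12)*6 - g = -34*(-12)*6 - 1*(-97472595) = 408*6 + 97472595 = 2448 + 97472595 = 97475043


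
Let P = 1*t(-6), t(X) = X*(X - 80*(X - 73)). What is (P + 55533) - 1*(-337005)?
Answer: 354654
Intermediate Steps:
t(X) = X*(5840 - 79*X) (t(X) = X*(X - 80*(-73 + X)) = X*(X + (5840 - 80*X)) = X*(5840 - 79*X))
P = -37884 (P = 1*(-6*(5840 - 79*(-6))) = 1*(-6*(5840 + 474)) = 1*(-6*6314) = 1*(-37884) = -37884)
(P + 55533) - 1*(-337005) = (-37884 + 55533) - 1*(-337005) = 17649 + 337005 = 354654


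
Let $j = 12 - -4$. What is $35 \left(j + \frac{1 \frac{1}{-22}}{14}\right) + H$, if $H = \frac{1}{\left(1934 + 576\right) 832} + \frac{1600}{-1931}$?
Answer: $\frac{24798687774041}{44358005120} \approx 559.06$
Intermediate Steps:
$j = 16$ ($j = 12 + 4 = 16$)
$H = - \frac{3341310069}{4032545920}$ ($H = \frac{1}{2510} \cdot \frac{1}{832} + 1600 \left(- \frac{1}{1931}\right) = \frac{1}{2510} \cdot \frac{1}{832} - \frac{1600}{1931} = \frac{1}{2088320} - \frac{1600}{1931} = - \frac{3341310069}{4032545920} \approx -0.82859$)
$35 \left(j + \frac{1 \frac{1}{-22}}{14}\right) + H = 35 \left(16 + \frac{1 \frac{1}{-22}}{14}\right) - \frac{3341310069}{4032545920} = 35 \left(16 + 1 \left(- \frac{1}{22}\right) \frac{1}{14}\right) - \frac{3341310069}{4032545920} = 35 \left(16 - \frac{1}{308}\right) - \frac{3341310069}{4032545920} = 35 \cdot \frac{4927}{308} - \frac{3341310069}{4032545920} = \frac{24635}{44} - \frac{3341310069}{4032545920} = \frac{24798687774041}{44358005120}$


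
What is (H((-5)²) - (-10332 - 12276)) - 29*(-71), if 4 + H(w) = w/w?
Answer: 24664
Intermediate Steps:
H(w) = -3 (H(w) = -4 + w/w = -4 + 1 = -3)
(H((-5)²) - (-10332 - 12276)) - 29*(-71) = (-3 - (-10332 - 12276)) - 29*(-71) = (-3 - 1*(-22608)) + 2059 = (-3 + 22608) + 2059 = 22605 + 2059 = 24664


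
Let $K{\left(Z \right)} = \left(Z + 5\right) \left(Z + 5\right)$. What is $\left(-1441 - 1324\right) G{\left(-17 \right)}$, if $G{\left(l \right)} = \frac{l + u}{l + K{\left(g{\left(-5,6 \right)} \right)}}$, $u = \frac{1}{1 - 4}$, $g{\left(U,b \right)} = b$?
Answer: $\frac{2765}{6} \approx 460.83$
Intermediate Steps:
$K{\left(Z \right)} = \left(5 + Z\right)^{2}$ ($K{\left(Z \right)} = \left(5 + Z\right) \left(5 + Z\right) = \left(5 + Z\right)^{2}$)
$u = - \frac{1}{3}$ ($u = \frac{1}{-3} = - \frac{1}{3} \approx -0.33333$)
$G{\left(l \right)} = \frac{- \frac{1}{3} + l}{121 + l}$ ($G{\left(l \right)} = \frac{l - \frac{1}{3}}{l + \left(5 + 6\right)^{2}} = \frac{- \frac{1}{3} + l}{l + 11^{2}} = \frac{- \frac{1}{3} + l}{l + 121} = \frac{- \frac{1}{3} + l}{121 + l}$)
$\left(-1441 - 1324\right) G{\left(-17 \right)} = \left(-1441 - 1324\right) \frac{- \frac{1}{3} - 17}{121 - 17} = - 2765 \cdot \frac{1}{104} \left(- \frac{52}{3}\right) = \left(-2765\right) \left(- \frac{1}{6}\right) = \frac{2765}{6}$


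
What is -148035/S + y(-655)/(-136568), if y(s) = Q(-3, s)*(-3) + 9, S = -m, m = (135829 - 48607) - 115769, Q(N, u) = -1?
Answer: -5054296611/974651674 ≈ -5.1857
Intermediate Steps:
m = -28547 (m = 87222 - 115769 = -28547)
S = 28547 (S = -1*(-28547) = 28547)
y(s) = 12 (y(s) = -1*(-3) + 9 = 3 + 9 = 12)
-148035/S + y(-655)/(-136568) = -148035/28547 + 12/(-136568) = -148035*1/28547 + 12*(-1/136568) = -148035/28547 - 3/34142 = -5054296611/974651674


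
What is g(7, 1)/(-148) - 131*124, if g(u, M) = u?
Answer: -2404119/148 ≈ -16244.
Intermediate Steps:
g(7, 1)/(-148) - 131*124 = 7/(-148) - 131*124 = 7*(-1/148) - 16244 = -7/148 - 16244 = -2404119/148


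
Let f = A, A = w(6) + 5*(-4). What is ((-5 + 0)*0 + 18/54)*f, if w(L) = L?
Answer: -14/3 ≈ -4.6667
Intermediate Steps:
A = -14 (A = 6 + 5*(-4) = 6 - 20 = -14)
f = -14
((-5 + 0)*0 + 18/54)*f = ((-5 + 0)*0 + 18/54)*(-14) = (-5*0 + 18*(1/54))*(-14) = (0 + 1/3)*(-14) = (1/3)*(-14) = -14/3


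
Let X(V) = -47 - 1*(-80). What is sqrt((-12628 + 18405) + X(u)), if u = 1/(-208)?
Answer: sqrt(5810) ≈ 76.223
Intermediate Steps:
u = -1/208 ≈ -0.0048077
X(V) = 33 (X(V) = -47 + 80 = 33)
sqrt((-12628 + 18405) + X(u)) = sqrt((-12628 + 18405) + 33) = sqrt(5777 + 33) = sqrt(5810)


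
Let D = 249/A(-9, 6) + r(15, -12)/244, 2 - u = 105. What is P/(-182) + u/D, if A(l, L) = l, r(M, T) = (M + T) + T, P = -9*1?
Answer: 283767/75322 ≈ 3.7674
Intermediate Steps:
P = -9
u = -103 (u = 2 - 1*105 = 2 - 105 = -103)
r(M, T) = M + 2*T
D = -20279/732 (D = 249/(-9) + (15 + 2*(-12))/244 = 249*(-⅑) + (15 - 24)*(1/244) = -83/3 - 9*1/244 = -83/3 - 9/244 = -20279/732 ≈ -27.704)
P/(-182) + u/D = -9/(-182) - 103/(-20279/732) = -9*(-1/182) - 103*(-732/20279) = 9/182 + 75396/20279 = 283767/75322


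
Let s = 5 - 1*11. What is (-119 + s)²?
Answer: 15625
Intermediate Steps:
s = -6 (s = 5 - 11 = -6)
(-119 + s)² = (-119 - 6)² = (-125)² = 15625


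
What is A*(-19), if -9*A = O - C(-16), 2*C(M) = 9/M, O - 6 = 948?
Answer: 64467/32 ≈ 2014.6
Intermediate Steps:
O = 954 (O = 6 + 948 = 954)
C(M) = 9/(2*M) (C(M) = (9/M)/2 = 9/(2*M))
A = -3393/32 (A = -(954 - 9/(2*(-16)))/9 = -(954 - 9*(-1)/(2*16))/9 = -(954 - 1*(-9/32))/9 = -(954 + 9/32)/9 = -⅑*30537/32 = -3393/32 ≈ -106.03)
A*(-19) = -3393/32*(-19) = 64467/32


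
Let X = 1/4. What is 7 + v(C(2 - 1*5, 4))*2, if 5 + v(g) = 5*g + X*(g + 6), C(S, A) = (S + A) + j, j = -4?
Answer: -63/2 ≈ -31.500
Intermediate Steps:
X = ¼ (X = 1*(¼) = ¼ ≈ 0.25000)
C(S, A) = -4 + A + S (C(S, A) = (S + A) - 4 = (A + S) - 4 = -4 + A + S)
v(g) = -7/2 + 21*g/4 (v(g) = -5 + (5*g + (g + 6)/4) = -5 + (5*g + (6 + g)/4) = -5 + (5*g + (3/2 + g/4)) = -5 + (3/2 + 21*g/4) = -7/2 + 21*g/4)
7 + v(C(2 - 1*5, 4))*2 = 7 + (-7/2 + 21*(-4 + 4 + (2 - 1*5))/4)*2 = 7 + (-7/2 + 21*(-4 + 4 + (2 - 5))/4)*2 = 7 + (-7/2 + 21*(-4 + 4 - 3)/4)*2 = 7 + (-7/2 + (21/4)*(-3))*2 = 7 + (-7/2 - 63/4)*2 = 7 - 77/4*2 = 7 - 77/2 = -63/2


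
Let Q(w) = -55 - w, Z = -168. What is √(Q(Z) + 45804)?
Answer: √45917 ≈ 214.28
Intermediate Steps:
√(Q(Z) + 45804) = √((-55 - 1*(-168)) + 45804) = √((-55 + 168) + 45804) = √(113 + 45804) = √45917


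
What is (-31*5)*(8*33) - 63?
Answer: -40983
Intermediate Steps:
(-31*5)*(8*33) - 63 = -155*264 - 63 = -40920 - 63 = -40983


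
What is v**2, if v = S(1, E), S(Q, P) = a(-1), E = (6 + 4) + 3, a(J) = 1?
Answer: 1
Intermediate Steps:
E = 13 (E = 10 + 3 = 13)
S(Q, P) = 1
v = 1
v**2 = 1**2 = 1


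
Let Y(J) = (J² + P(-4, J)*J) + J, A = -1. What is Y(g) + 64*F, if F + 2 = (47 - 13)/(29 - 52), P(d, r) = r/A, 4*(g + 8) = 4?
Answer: -5281/23 ≈ -229.61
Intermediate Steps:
g = -7 (g = -8 + (¼)*4 = -8 + 1 = -7)
P(d, r) = -r (P(d, r) = r/(-1) = r*(-1) = -r)
Y(J) = J (Y(J) = (J² + (-J)*J) + J = (J² - J²) + J = 0 + J = J)
F = -80/23 (F = -2 + (47 - 13)/(29 - 52) = -2 + 34/(-23) = -2 + 34*(-1/23) = -2 - 34/23 = -80/23 ≈ -3.4783)
Y(g) + 64*F = -7 + 64*(-80/23) = -7 - 5120/23 = -5281/23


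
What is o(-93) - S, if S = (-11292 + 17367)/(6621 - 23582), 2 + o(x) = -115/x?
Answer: -639256/1577373 ≈ -0.40527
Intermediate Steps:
o(x) = -2 - 115/x
S = -6075/16961 (S = 6075/(-16961) = 6075*(-1/16961) = -6075/16961 ≈ -0.35817)
o(-93) - S = (-2 - 115/(-93)) - 1*(-6075/16961) = (-2 - 115*(-1/93)) + 6075/16961 = (-2 + 115/93) + 6075/16961 = -71/93 + 6075/16961 = -639256/1577373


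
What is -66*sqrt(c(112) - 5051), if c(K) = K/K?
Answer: -330*I*sqrt(202) ≈ -4690.2*I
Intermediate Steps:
c(K) = 1
-66*sqrt(c(112) - 5051) = -66*sqrt(1 - 5051) = -330*I*sqrt(202)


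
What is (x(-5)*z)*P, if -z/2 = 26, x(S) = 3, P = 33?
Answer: -5148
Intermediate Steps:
z = -52 (z = -2*26 = -52)
(x(-5)*z)*P = (3*(-52))*33 = -156*33 = -5148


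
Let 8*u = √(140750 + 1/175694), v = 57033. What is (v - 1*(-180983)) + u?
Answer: 238016 + √4344724715442694/1405552 ≈ 2.3806e+5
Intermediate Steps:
u = √4344724715442694/1405552 (u = √(140750 + 1/175694)/8 = √(24728930501/175694)/8 = (√4344724715442694/175694)/8 = √4344724715442694/1405552 ≈ 46.896)
(v - 1*(-180983)) + u = (57033 - 1*(-180983)) + √4344724715442694/1405552 = (57033 + 180983) + √4344724715442694/1405552 = 238016 + √4344724715442694/1405552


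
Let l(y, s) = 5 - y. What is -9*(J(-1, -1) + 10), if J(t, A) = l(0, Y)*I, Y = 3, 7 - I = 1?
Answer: -360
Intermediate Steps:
I = 6 (I = 7 - 1*1 = 7 - 1 = 6)
J(t, A) = 30 (J(t, A) = (5 - 1*0)*6 = (5 + 0)*6 = 5*6 = 30)
-9*(J(-1, -1) + 10) = -9*(30 + 10) = -9*40 = -360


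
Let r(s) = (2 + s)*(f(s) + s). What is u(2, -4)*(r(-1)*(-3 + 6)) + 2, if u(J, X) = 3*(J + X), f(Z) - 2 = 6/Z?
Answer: 92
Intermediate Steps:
f(Z) = 2 + 6/Z
r(s) = (2 + s)*(2 + s + 6/s) (r(s) = (2 + s)*((2 + 6/s) + s) = (2 + s)*(2 + s + 6/s))
u(J, X) = 3*J + 3*X
u(2, -4)*(r(-1)*(-3 + 6)) + 2 = (3*2 + 3*(-4))*((10 + (-1)**2 + 4*(-1) + 12/(-1))*(-3 + 6)) + 2 = (6 - 12)*((10 + 1 - 4 + 12*(-1))*3) + 2 = -6*(10 + 1 - 4 - 12)*3 + 2 = -(-30)*3 + 2 = -6*(-15) + 2 = 90 + 2 = 92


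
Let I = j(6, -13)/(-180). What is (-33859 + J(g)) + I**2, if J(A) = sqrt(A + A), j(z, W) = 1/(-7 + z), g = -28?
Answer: -1097031599/32400 + 2*I*sqrt(14) ≈ -33859.0 + 7.4833*I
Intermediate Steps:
J(A) = sqrt(2)*sqrt(A) (J(A) = sqrt(2*A) = sqrt(2)*sqrt(A))
I = 1/180 (I = 1/((-7 + 6)*(-180)) = -1/180/(-1) = -1*(-1/180) = 1/180 ≈ 0.0055556)
(-33859 + J(g)) + I**2 = (-33859 + sqrt(2)*sqrt(-28)) + (1/180)**2 = (-33859 + sqrt(2)*(2*I*sqrt(7))) + 1/32400 = (-33859 + 2*I*sqrt(14)) + 1/32400 = -1097031599/32400 + 2*I*sqrt(14)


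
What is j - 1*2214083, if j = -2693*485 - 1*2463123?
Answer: -5983311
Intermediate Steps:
j = -3769228 (j = -1306105 - 2463123 = -3769228)
j - 1*2214083 = -3769228 - 1*2214083 = -3769228 - 2214083 = -5983311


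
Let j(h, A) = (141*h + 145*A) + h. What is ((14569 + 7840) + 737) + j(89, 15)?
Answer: 37959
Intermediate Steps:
j(h, A) = 142*h + 145*A
((14569 + 7840) + 737) + j(89, 15) = ((14569 + 7840) + 737) + (142*89 + 145*15) = (22409 + 737) + (12638 + 2175) = 23146 + 14813 = 37959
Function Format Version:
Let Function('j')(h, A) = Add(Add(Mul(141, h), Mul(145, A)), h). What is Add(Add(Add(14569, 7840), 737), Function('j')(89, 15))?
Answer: 37959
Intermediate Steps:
Function('j')(h, A) = Add(Mul(142, h), Mul(145, A))
Add(Add(Add(14569, 7840), 737), Function('j')(89, 15)) = Add(Add(Add(14569, 7840), 737), Add(Mul(142, 89), Mul(145, 15))) = Add(Add(22409, 737), Add(12638, 2175)) = Add(23146, 14813) = 37959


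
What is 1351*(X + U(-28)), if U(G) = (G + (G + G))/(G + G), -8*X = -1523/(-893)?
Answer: 12419743/7144 ≈ 1738.5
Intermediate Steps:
X = -1523/7144 (X = -(-1523)/(8*(-893)) = -(-1523)*(-1)/(8*893) = -1/8*1523/893 = -1523/7144 ≈ -0.21319)
U(G) = 3/2 (U(G) = (G + 2*G)/((2*G)) = (3*G)*(1/(2*G)) = 3/2)
1351*(X + U(-28)) = 1351*(-1523/7144 + 3/2) = 1351*(9193/7144) = 12419743/7144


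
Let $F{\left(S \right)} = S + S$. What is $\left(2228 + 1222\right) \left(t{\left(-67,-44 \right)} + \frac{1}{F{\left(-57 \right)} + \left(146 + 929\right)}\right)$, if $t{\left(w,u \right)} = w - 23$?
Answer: $- \frac{298387050}{961} \approx -3.105 \cdot 10^{5}$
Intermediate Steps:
$F{\left(S \right)} = 2 S$
$t{\left(w,u \right)} = -23 + w$ ($t{\left(w,u \right)} = w - 23 = -23 + w$)
$\left(2228 + 1222\right) \left(t{\left(-67,-44 \right)} + \frac{1}{F{\left(-57 \right)} + \left(146 + 929\right)}\right) = \left(2228 + 1222\right) \left(\left(-23 - 67\right) + \frac{1}{2 \left(-57\right) + \left(146 + 929\right)}\right) = 3450 \left(-90 + \frac{1}{-114 + 1075}\right) = 3450 \left(-90 + \frac{1}{961}\right) = 3450 \left(- \frac{86489}{961}\right) = - \frac{298387050}{961}$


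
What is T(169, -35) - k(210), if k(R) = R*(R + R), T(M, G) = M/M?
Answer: -88199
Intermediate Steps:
T(M, G) = 1
k(R) = 2*R² (k(R) = R*(2*R) = 2*R²)
T(169, -35) - k(210) = 1 - 2*210² = 1 - 2*44100 = 1 - 1*88200 = 1 - 88200 = -88199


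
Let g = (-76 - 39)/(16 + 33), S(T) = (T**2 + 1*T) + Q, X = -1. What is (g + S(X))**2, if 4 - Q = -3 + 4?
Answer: 1024/2401 ≈ 0.42649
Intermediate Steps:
Q = 3 (Q = 4 - (-3 + 4) = 4 - 1*1 = 4 - 1 = 3)
S(T) = 3 + T + T**2 (S(T) = (T**2 + 1*T) + 3 = (T**2 + T) + 3 = (T + T**2) + 3 = 3 + T + T**2)
g = -115/49 ≈ -2.3469
(g + S(X))**2 = (-115/49 + (3 - 1 + (-1)**2))**2 = (-115/49 + (3 - 1 + 1))**2 = (-115/49 + 3)**2 = (32/49)**2 = 1024/2401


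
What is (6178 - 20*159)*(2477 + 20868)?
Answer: 69988310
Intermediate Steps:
(6178 - 20*159)*(2477 + 20868) = (6178 - 3180)*23345 = 2998*23345 = 69988310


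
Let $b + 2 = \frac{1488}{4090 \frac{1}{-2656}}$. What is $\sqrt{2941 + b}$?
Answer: $\frac{\sqrt{8249920595}}{2045} \approx 44.415$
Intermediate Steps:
$b = - \frac{1980154}{2045}$ ($b = -2 + \frac{1488}{4090 \frac{1}{-2656}} = -2 + \frac{1488}{4090 \left(- \frac{1}{2656}\right)} = -2 + \frac{1488}{- \frac{2045}{1328}} = -2 + 1488 \left(- \frac{1328}{2045}\right) = -2 - \frac{1976064}{2045} = - \frac{1980154}{2045} \approx -968.29$)
$\sqrt{2941 + b} = \sqrt{2941 - \frac{1980154}{2045}} = \sqrt{\frac{4034191}{2045}} = \frac{\sqrt{8249920595}}{2045}$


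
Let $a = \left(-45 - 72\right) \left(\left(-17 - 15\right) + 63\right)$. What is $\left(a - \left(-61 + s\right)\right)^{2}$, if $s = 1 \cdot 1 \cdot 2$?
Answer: $12730624$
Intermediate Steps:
$a = -3627$ ($a = - 117 \left(\left(-17 - 15\right) + 63\right) = - 117 \left(-32 + 63\right) = \left(-117\right) 31 = -3627$)
$s = 2$ ($s = 1 \cdot 2 = 2$)
$\left(a - \left(-61 + s\right)\right)^{2} = \left(-3627 + \left(61 - 2\right)\right)^{2} = \left(-3627 + 59\right)^{2} = \left(-3568\right)^{2} = 12730624$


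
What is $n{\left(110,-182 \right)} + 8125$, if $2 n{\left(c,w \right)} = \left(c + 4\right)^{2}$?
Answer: $14623$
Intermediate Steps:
$n{\left(c,w \right)} = \frac{\left(4 + c\right)^{2}}{2}$ ($n{\left(c,w \right)} = \frac{\left(c + 4\right)^{2}}{2} = \frac{\left(4 + c\right)^{2}}{2}$)
$n{\left(110,-182 \right)} + 8125 = \frac{\left(4 + 110\right)^{2}}{2} + 8125 = \frac{114^{2}}{2} + 8125 = \frac{1}{2} \cdot 12996 + 8125 = 6498 + 8125 = 14623$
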